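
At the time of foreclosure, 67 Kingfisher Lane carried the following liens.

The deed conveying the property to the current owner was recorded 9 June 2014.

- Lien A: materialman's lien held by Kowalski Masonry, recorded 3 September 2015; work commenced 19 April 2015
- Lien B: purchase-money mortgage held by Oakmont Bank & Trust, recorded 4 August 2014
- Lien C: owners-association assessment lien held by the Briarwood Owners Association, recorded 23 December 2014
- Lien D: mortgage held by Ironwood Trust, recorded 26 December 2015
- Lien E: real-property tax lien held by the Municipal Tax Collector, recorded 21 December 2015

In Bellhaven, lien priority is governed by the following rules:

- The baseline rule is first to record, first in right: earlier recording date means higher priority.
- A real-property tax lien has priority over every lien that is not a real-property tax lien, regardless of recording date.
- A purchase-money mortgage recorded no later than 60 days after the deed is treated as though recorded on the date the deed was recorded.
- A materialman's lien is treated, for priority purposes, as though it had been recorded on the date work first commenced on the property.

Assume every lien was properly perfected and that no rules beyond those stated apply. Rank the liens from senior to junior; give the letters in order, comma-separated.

E, B, C, A, D

Effective dates after the stated exceptions: A relates back to 19 April 2015 (work commenced); B's effective date is the deed date, 9 June 2014.
E is a real-property tax lien, so it outranks all other liens regardless of date.
Ordering the rest by effective date: B (9 June 2014), C (23 December 2014), A (19 April 2015), D (26 December 2015).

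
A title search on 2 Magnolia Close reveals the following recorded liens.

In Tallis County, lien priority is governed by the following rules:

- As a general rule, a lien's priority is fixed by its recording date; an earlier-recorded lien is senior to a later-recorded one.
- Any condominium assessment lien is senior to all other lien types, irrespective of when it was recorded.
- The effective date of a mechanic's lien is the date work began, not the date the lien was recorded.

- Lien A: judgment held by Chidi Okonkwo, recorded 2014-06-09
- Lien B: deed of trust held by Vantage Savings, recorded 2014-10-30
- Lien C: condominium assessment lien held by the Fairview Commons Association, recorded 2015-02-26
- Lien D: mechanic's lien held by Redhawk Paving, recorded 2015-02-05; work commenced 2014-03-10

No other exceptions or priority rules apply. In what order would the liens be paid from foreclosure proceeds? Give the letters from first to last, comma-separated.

Effective dates after the stated exceptions: D is treated as recorded 2014-03-10, the work-commencement date.
C is a condominium assessment lien and takes priority over every other lien.
Ordering the rest by effective date: D (2014-03-10), A (2014-06-09), B (2014-10-30).

C, D, A, B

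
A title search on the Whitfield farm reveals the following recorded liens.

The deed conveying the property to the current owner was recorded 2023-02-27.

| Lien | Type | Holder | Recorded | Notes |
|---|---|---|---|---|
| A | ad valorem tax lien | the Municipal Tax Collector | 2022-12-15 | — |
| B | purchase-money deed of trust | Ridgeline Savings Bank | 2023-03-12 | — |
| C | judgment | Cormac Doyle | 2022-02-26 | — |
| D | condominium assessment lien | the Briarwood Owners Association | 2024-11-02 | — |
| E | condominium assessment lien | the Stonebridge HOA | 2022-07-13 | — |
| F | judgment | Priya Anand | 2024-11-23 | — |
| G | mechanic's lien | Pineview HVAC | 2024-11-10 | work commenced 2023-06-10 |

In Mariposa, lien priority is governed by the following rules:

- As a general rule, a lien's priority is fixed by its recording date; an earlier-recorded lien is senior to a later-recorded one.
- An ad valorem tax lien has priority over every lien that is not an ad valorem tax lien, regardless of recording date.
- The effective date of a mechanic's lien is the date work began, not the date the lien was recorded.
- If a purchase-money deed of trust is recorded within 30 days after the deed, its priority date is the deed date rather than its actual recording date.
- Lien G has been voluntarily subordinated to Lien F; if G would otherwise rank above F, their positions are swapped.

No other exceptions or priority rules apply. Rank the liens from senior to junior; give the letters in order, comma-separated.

Effective dates after the stated exceptions: B relates back to the deed date 2023-02-27; G is treated as recorded 2023-06-10, the work-commencement date.
A, as an ad valorem tax lien, has superpriority and ranks first.
The other liens, earliest effective date first: C (2022-02-26), E (2022-07-13), B (2023-02-27), G (2023-06-10), D (2024-11-02), F (2024-11-23).
G is senior to F before the subordination, so the two trade places.

A, C, E, B, F, D, G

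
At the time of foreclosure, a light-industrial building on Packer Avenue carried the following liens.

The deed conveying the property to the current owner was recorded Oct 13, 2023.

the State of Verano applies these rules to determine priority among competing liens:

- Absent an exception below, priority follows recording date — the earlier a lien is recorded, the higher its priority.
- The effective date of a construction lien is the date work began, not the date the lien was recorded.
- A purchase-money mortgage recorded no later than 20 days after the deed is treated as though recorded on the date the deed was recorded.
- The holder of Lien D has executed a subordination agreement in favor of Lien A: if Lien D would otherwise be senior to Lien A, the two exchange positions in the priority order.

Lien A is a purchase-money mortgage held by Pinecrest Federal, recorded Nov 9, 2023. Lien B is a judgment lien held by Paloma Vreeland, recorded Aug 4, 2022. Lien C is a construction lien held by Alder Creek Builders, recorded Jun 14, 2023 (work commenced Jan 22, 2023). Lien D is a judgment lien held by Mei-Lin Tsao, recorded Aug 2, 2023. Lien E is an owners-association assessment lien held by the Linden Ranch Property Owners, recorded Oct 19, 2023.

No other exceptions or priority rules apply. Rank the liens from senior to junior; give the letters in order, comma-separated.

B, C, A, E, D

Effective dates after the stated exceptions: A was recorded 27 days after the deed, outside the 20-day window, so it keeps its recording date; C's effective date is Jan 22, 2023, when work began.
Ordering by effective date: B (Aug 4, 2022), C (Jan 22, 2023), D (Aug 2, 2023), E (Oct 19, 2023), A (Nov 9, 2023).
D is senior to A before the subordination, so the two trade places.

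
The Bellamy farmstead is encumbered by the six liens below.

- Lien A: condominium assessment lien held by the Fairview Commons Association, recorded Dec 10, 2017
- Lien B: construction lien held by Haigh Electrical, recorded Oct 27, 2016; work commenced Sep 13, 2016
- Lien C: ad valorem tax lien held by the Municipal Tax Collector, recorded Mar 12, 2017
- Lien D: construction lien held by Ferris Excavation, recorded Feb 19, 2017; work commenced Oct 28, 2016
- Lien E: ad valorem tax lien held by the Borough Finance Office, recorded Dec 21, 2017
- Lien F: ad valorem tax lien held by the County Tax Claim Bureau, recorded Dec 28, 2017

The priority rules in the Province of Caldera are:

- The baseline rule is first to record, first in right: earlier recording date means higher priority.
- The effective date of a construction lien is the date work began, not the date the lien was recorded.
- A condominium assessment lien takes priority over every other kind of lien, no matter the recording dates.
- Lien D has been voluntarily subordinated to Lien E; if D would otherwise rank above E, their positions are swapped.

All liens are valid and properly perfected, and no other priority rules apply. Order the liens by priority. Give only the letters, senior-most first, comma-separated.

A, B, E, C, D, F

Effective dates after the stated exceptions: B's effective date is Sep 13, 2016, when work began; D relates back to Oct 28, 2016 (work commenced).
A is a condominium assessment lien and takes priority over every other lien.
The other liens, earliest effective date first: B (Sep 13, 2016), D (Oct 28, 2016), C (Mar 12, 2017), E (Dec 21, 2017), F (Dec 28, 2017).
D is senior to E before the subordination, so the two trade places.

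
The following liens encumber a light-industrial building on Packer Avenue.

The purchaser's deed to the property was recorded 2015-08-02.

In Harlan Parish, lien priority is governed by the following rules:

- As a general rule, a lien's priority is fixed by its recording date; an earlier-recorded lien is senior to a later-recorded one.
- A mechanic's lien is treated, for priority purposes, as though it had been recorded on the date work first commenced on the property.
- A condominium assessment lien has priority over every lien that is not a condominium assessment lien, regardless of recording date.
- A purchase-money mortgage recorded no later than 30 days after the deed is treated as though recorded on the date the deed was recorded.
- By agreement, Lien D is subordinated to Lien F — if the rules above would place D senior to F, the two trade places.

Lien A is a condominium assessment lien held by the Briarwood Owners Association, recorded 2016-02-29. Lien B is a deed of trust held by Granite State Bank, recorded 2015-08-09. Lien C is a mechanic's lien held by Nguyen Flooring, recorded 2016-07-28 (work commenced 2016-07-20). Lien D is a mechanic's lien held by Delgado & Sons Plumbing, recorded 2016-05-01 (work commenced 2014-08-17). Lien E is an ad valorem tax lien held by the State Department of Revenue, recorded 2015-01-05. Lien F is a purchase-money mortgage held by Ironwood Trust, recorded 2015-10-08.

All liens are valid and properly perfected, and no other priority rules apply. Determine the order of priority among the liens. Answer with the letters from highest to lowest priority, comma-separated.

A, F, E, B, D, C

Effective dates after the stated exceptions: C's effective date is 2016-07-20, when work began; D relates back to 2014-08-17 (work commenced); F missed the 30-day window (67 days after the deed), so its recording date stands.
A, as a condominium assessment lien, has superpriority and ranks first.
Among the remaining liens, by effective date: D (2014-08-17), E (2015-01-05), B (2015-08-09), F (2015-10-08), C (2016-07-20).
The subordination applies — D was senior to F — so D and F swap.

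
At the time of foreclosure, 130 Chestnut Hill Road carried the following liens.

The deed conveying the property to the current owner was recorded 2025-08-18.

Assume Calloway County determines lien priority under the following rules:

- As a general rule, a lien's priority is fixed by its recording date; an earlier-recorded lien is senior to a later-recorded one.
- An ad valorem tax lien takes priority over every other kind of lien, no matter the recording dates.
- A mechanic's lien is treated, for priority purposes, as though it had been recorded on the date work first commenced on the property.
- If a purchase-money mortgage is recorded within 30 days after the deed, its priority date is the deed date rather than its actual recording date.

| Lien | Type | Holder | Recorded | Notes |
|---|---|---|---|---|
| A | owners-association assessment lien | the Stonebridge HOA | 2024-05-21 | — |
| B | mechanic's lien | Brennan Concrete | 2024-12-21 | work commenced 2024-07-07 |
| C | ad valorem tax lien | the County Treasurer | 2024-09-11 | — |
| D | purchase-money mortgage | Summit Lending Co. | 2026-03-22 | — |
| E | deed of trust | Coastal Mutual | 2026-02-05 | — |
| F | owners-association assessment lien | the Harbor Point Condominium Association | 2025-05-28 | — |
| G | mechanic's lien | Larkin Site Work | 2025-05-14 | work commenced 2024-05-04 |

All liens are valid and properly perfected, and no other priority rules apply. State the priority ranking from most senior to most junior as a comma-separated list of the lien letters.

Effective dates: B is treated as recorded 2024-07-07, the work-commencement date; D missed the 30-day window (216 days after the deed), so its recording date stands; G is treated as recorded 2024-05-04, the work-commencement date.
C is an ad valorem tax lien and takes priority over every other lien.
Remaining liens by effective date: G (2024-05-04), A (2024-05-21), B (2024-07-07), F (2025-05-28), E (2026-02-05), D (2026-03-22).

C, G, A, B, F, E, D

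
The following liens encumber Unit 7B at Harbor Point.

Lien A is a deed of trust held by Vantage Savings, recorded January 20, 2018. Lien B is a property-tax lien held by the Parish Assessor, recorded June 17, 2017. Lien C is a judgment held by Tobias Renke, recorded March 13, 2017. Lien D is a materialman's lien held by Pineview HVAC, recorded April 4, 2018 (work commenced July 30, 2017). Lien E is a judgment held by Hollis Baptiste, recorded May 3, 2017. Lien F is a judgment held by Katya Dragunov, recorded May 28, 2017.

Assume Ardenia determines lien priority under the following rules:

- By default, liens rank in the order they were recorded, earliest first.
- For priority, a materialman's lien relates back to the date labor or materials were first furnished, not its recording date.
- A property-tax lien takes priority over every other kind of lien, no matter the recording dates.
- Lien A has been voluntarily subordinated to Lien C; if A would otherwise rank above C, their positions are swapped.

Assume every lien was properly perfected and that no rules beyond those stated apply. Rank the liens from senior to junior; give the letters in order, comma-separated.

B, C, E, F, D, A

First, effective dates: D is treated as recorded July 30, 2017, the work-commencement date.
B is a property-tax lien and takes priority over every other lien.
The other liens, earliest effective date first: C (March 13, 2017), E (May 3, 2017), F (May 28, 2017), D (July 30, 2017), A (January 20, 2018).
A already ranks below C; the subordination has no effect.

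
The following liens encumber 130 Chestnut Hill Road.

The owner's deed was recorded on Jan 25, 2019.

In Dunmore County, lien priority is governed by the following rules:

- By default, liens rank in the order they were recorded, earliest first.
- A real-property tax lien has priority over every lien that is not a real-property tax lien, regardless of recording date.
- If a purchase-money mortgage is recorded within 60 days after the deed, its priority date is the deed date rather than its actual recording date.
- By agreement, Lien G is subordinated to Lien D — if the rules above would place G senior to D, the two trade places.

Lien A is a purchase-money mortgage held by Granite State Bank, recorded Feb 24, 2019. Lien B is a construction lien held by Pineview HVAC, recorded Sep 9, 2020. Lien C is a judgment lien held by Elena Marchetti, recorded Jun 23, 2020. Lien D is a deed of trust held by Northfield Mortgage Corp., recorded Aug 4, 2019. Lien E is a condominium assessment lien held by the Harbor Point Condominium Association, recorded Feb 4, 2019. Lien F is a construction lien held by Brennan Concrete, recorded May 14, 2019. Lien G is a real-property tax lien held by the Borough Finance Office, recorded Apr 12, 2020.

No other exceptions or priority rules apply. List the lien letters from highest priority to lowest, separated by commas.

Adjusting effective dates: A relates back to the deed date Jan 25, 2019.
G is a real-property tax lien and takes priority over every other lien.
Among the remaining liens, by effective date: A (Jan 25, 2019), E (Feb 4, 2019), F (May 14, 2019), D (Aug 4, 2019), C (Jun 23, 2020), B (Sep 9, 2020).
G is senior to D before the subordination, so the two trade places.

D, A, E, F, G, C, B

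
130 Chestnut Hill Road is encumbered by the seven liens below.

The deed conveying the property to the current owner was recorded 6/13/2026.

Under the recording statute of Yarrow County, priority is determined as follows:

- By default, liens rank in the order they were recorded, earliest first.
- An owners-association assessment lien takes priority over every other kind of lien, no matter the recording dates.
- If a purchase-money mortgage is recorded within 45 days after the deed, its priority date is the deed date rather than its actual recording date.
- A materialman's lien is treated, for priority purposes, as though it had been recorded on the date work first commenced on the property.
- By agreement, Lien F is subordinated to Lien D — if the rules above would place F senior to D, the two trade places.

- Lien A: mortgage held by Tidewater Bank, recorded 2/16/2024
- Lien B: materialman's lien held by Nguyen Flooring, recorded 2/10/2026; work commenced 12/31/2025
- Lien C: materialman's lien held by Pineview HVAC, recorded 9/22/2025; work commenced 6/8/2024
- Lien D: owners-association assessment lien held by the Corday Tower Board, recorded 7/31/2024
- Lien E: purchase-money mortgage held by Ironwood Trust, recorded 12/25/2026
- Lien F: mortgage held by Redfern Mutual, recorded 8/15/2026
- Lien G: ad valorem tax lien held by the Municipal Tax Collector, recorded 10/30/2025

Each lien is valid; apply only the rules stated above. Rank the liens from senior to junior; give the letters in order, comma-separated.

Effective dates: B is treated as recorded 12/31/2025, the work-commencement date; C's effective date is 6/8/2024, when work began; E was recorded 195 days after the deed — beyond 45 days — so no relation-back applies.
D is an owners-association assessment lien and takes priority over every other lien.
Among the remaining liens, by effective date: A (2/16/2024), C (6/8/2024), G (10/30/2025), B (12/31/2025), F (8/15/2026), E (12/25/2026).
Since F is not senior to D, the subordination leaves the order unchanged.

D, A, C, G, B, F, E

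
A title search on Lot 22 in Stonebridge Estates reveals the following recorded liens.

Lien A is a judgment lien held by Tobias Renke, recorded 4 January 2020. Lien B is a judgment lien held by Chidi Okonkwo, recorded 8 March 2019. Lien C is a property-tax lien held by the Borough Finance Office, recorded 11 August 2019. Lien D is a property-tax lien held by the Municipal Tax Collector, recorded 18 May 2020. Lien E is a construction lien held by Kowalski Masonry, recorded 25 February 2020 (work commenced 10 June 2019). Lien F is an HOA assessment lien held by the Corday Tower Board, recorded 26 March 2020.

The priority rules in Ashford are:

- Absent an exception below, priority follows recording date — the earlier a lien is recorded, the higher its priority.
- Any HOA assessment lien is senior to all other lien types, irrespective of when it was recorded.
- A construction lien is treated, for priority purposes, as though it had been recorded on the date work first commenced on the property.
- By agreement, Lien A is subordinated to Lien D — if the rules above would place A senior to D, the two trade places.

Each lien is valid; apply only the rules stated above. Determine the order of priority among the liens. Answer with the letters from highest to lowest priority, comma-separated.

Effective dates: E's effective date is 10 June 2019, when work began.
F, as an HOA assessment lien, has superpriority and ranks first.
Among the remaining liens, by effective date: B (8 March 2019), E (10 June 2019), C (11 August 2019), A (4 January 2020), D (18 May 2020).
A is senior to D before the subordination, so the two trade places.

F, B, E, C, D, A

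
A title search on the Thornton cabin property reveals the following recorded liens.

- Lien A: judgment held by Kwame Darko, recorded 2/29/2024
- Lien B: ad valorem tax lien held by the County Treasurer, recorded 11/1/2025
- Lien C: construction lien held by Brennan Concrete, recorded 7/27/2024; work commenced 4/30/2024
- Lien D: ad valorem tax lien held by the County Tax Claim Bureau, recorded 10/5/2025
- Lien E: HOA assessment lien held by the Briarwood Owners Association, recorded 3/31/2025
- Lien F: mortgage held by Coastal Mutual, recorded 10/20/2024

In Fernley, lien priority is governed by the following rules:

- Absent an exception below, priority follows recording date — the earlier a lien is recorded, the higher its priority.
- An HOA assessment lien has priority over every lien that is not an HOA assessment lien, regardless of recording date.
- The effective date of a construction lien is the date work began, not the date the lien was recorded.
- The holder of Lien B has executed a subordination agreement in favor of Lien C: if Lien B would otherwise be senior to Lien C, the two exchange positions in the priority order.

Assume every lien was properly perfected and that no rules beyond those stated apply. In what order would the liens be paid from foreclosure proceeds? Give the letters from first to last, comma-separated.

Effective dates after the stated exceptions: C's effective date is 4/30/2024, when work began.
As an HOA assessment lien, E is senior to every other lien.
Remaining liens by effective date: A (2/29/2024), C (4/30/2024), F (10/20/2024), D (10/5/2025), B (11/1/2025).
B is already junior to C, so the subordination agreement changes nothing.

E, A, C, F, D, B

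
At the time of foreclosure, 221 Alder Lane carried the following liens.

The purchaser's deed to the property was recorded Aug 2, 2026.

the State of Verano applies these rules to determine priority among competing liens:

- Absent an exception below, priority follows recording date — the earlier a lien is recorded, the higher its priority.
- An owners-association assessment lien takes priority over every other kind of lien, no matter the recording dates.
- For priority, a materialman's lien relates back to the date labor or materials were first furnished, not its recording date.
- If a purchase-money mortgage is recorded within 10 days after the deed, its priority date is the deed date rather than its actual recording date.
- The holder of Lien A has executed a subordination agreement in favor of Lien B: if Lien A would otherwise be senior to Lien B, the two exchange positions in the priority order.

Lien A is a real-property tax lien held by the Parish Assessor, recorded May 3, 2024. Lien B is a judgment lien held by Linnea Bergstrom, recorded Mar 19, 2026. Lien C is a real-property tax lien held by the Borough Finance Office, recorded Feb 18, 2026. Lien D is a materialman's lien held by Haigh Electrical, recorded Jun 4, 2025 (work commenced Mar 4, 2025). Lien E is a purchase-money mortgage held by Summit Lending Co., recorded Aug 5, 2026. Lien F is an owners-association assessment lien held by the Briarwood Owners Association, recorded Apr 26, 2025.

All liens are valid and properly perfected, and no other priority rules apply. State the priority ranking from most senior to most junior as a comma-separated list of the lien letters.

F, B, D, C, A, E

Adjusting effective dates: D's effective date is Mar 4, 2025, when work began; E's effective date is the deed date, Aug 2, 2026.
F, as an owners-association assessment lien, has superpriority and ranks first.
The other liens, earliest effective date first: A (May 3, 2024), D (Mar 4, 2025), C (Feb 18, 2026), B (Mar 19, 2026), E (Aug 2, 2026).
Because A would otherwise rank above B, the subordination swaps them.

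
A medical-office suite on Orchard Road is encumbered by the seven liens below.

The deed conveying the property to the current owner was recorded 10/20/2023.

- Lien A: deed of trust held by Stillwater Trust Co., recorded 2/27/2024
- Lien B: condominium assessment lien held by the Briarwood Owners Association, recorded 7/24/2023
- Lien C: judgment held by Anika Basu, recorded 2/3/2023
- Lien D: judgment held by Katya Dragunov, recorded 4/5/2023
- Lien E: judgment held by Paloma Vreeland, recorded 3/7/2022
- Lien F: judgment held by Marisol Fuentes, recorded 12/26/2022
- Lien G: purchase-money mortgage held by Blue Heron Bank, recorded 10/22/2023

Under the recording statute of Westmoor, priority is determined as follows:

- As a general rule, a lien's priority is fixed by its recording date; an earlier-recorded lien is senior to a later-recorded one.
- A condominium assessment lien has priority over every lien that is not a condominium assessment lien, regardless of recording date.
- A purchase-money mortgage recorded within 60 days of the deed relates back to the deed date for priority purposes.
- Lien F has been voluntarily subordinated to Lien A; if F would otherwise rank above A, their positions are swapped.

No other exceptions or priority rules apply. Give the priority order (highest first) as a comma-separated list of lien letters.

Effective dates after the stated exceptions: G relates back to the deed date 10/20/2023.
B is a condominium assessment lien, so it outranks all other liens regardless of date.
The other liens, earliest effective date first: E (3/7/2022), F (12/26/2022), C (2/3/2023), D (4/5/2023), G (10/20/2023), A (2/27/2024).
Because F would otherwise rank above A, the subordination swaps them.

B, E, A, C, D, G, F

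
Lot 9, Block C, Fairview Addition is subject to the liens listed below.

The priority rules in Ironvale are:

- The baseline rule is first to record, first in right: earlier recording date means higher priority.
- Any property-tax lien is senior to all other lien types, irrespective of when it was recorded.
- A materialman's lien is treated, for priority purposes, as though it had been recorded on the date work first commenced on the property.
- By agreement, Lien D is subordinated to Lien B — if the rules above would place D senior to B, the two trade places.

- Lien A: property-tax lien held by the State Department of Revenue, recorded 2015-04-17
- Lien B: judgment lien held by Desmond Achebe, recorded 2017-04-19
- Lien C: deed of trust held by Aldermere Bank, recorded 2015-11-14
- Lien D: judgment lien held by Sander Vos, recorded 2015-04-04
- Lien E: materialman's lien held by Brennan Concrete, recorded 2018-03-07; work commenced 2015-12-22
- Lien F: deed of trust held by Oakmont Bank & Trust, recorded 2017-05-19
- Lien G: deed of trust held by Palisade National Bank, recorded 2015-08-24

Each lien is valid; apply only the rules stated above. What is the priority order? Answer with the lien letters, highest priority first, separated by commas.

Adjusting effective dates: E's effective date is 2015-12-22, when work began.
As a property-tax lien, A is senior to every other lien.
Ordering the rest by effective date: D (2015-04-04), G (2015-08-24), C (2015-11-14), E (2015-12-22), B (2017-04-19), F (2017-05-19).
D would otherwise be senior to B, so under the subordination agreement D and B exchange positions.

A, B, G, C, E, D, F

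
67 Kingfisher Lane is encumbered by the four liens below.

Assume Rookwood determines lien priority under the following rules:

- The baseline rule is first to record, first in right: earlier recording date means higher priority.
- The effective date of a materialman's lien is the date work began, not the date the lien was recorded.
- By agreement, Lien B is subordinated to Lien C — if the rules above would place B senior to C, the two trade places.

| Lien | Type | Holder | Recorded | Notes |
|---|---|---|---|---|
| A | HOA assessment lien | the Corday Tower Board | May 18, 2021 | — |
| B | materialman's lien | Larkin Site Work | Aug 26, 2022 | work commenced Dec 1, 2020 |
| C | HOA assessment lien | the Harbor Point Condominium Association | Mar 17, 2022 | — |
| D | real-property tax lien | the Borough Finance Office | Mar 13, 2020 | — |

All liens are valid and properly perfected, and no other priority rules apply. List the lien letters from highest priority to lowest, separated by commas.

D, C, A, B

Effective dates after the stated exceptions: B's effective date is Dec 1, 2020, when work began.
Ordering by effective date: D (Mar 13, 2020), B (Dec 1, 2020), A (May 18, 2021), C (Mar 17, 2022).
Because B would otherwise rank above C, the subordination swaps them.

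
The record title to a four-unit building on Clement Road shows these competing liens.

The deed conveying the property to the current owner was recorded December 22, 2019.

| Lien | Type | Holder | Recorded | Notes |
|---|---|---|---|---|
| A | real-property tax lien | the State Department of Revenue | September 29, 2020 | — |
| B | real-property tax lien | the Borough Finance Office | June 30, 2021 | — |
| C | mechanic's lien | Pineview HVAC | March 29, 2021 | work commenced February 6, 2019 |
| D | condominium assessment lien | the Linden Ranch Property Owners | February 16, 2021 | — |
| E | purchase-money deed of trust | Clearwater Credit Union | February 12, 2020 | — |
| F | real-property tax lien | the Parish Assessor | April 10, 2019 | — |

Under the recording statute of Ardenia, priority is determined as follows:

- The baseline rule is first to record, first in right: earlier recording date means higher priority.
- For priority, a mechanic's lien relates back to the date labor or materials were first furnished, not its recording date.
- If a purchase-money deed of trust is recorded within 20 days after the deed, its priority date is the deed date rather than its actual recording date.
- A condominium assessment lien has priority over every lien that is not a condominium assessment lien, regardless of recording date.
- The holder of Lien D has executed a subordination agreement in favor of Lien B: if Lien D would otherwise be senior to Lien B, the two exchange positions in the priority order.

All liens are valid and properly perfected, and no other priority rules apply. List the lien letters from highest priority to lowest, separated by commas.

B, C, F, E, A, D

Adjusting effective dates: C's effective date is February 6, 2019, when work began; E was recorded 52 days after the deed, outside the 20-day window, so it keeps its recording date.
D, as a condominium assessment lien, has superpriority and ranks first.
Among the remaining liens, by effective date: C (February 6, 2019), F (April 10, 2019), E (February 12, 2020), A (September 29, 2020), B (June 30, 2021).
D would otherwise be senior to B, so under the subordination agreement D and B exchange positions.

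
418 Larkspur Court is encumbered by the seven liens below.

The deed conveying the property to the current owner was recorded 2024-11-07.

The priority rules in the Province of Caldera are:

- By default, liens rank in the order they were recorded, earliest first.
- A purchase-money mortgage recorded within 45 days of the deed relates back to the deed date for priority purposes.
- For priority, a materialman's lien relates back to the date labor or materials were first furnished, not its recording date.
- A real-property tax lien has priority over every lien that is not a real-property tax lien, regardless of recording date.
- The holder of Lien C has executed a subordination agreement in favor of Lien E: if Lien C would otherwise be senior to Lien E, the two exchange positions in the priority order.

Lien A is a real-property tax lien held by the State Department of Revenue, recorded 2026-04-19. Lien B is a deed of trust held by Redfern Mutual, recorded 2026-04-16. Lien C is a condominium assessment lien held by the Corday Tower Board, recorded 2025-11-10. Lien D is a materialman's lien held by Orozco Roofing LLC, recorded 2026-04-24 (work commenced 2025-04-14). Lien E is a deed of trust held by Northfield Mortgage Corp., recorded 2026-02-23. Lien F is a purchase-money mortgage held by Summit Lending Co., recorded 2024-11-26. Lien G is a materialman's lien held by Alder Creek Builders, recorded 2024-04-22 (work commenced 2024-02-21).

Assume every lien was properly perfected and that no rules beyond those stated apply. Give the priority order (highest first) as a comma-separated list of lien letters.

A, G, F, D, E, C, B

Effective dates: D's effective date is 2025-04-14, when work began; F was recorded within the 45-day window, so its effective date is the deed date 2024-11-07; G relates back to 2024-02-21 (work commenced).
A is a real-property tax lien and takes priority over every other lien.
The other liens, earliest effective date first: G (2024-02-21), F (2024-11-07), D (2025-04-14), C (2025-11-10), E (2026-02-23), B (2026-04-16).
C would otherwise be senior to E, so under the subordination agreement C and E exchange positions.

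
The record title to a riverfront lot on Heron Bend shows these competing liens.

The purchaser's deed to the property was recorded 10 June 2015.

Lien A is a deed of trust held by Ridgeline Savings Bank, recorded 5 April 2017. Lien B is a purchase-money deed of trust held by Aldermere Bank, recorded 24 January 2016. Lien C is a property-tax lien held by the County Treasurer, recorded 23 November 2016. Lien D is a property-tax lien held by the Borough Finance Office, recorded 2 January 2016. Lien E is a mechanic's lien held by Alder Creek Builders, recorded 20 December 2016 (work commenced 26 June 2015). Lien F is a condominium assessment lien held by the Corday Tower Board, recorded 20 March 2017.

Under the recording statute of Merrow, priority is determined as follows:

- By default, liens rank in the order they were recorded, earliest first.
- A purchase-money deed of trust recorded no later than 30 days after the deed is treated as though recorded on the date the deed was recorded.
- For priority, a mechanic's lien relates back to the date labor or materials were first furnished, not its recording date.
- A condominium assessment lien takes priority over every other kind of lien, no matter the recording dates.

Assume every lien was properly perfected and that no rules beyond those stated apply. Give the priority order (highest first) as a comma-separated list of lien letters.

First, effective dates: B was recorded 228 days after the deed, outside the 30-day window, so it keeps its recording date; E's effective date is 26 June 2015, when work began.
F is a condominium assessment lien and takes priority over every other lien.
Ordering the rest by effective date: E (26 June 2015), D (2 January 2016), B (24 January 2016), C (23 November 2016), A (5 April 2017).

F, E, D, B, C, A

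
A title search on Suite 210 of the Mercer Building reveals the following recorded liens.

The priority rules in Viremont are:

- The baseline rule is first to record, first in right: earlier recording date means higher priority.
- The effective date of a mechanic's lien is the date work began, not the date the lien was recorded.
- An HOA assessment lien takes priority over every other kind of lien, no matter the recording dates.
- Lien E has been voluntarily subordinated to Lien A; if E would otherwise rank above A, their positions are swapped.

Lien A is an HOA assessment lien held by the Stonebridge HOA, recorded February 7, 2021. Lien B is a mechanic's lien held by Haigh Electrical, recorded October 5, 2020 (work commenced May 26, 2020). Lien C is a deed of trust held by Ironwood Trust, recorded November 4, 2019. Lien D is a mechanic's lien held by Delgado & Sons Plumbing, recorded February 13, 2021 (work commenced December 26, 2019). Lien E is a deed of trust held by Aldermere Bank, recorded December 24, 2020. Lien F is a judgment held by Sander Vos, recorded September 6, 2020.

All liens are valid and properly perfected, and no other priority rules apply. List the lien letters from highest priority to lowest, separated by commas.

A, C, D, B, F, E

Effective dates after the stated exceptions: B relates back to May 26, 2020 (work commenced); D is treated as recorded December 26, 2019, the work-commencement date.
A is an HOA assessment lien, so it outranks all other liens regardless of date.
Among the remaining liens, by effective date: C (November 4, 2019), D (December 26, 2019), B (May 26, 2020), F (September 6, 2020), E (December 24, 2020).
Since E is not senior to A, the subordination leaves the order unchanged.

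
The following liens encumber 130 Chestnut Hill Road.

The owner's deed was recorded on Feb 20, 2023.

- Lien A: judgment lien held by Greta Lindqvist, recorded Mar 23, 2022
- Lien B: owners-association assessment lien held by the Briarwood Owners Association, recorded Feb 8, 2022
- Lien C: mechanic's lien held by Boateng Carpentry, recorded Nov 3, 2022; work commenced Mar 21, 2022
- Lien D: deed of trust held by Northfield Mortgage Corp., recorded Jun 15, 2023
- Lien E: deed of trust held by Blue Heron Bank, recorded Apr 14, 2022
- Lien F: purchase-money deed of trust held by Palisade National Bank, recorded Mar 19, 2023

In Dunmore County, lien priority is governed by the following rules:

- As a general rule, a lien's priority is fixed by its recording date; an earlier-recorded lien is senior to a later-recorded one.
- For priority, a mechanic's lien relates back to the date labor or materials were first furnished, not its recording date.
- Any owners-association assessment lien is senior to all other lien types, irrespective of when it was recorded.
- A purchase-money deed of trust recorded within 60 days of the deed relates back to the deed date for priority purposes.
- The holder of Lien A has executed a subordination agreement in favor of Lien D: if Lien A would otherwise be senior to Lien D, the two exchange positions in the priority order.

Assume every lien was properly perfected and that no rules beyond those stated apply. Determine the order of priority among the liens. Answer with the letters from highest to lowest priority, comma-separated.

Effective dates: C relates back to Mar 21, 2022 (work commenced); F's effective date is the deed date, Feb 20, 2023.
B is an owners-association assessment lien, so it outranks all other liens regardless of date.
Ordering the rest by effective date: C (Mar 21, 2022), A (Mar 23, 2022), E (Apr 14, 2022), F (Feb 20, 2023), D (Jun 15, 2023).
Because A would otherwise rank above D, the subordination swaps them.

B, C, D, E, F, A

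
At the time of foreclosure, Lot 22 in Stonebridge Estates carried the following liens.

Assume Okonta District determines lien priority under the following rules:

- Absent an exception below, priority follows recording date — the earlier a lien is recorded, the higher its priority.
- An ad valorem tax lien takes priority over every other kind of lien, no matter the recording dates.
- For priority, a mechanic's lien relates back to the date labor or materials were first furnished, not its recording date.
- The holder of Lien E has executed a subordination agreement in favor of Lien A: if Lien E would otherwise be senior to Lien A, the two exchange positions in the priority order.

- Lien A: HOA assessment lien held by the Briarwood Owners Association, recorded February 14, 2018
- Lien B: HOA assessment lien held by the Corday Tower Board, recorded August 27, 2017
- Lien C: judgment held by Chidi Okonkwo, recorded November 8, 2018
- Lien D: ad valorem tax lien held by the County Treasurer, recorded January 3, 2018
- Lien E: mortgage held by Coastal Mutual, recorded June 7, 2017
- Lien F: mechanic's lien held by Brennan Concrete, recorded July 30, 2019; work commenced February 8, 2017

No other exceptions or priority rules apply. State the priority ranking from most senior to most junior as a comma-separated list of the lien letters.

Adjusting effective dates: F's effective date is February 8, 2017, when work began.
D, as an ad valorem tax lien, has superpriority and ranks first.
The other liens, earliest effective date first: F (February 8, 2017), E (June 7, 2017), B (August 27, 2017), A (February 14, 2018), C (November 8, 2018).
E would otherwise be senior to A, so under the subordination agreement E and A exchange positions.

D, F, A, B, E, C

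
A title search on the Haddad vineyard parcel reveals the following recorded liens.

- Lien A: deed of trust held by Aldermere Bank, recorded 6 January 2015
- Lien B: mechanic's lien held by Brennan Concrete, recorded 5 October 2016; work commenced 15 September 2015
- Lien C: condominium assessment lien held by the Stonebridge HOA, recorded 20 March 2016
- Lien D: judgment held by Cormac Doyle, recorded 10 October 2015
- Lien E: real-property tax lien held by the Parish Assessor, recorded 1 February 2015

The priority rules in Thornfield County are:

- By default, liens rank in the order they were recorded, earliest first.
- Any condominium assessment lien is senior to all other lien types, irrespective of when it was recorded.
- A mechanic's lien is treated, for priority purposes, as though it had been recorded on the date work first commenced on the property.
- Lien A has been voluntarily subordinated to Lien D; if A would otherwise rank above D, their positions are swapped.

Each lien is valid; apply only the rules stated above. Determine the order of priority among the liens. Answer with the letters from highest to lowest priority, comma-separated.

C, D, E, B, A

First, effective dates: B relates back to 15 September 2015 (work commenced).
C is a condominium assessment lien and takes priority over every other lien.
Remaining liens by effective date: A (6 January 2015), E (1 February 2015), B (15 September 2015), D (10 October 2015).
The subordination applies — A was senior to D — so A and D swap.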